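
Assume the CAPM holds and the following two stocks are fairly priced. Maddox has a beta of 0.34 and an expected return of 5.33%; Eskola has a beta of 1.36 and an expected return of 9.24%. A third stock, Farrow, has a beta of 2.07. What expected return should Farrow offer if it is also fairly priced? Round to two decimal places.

MRP (SML slope) = (9.24% − 5.33%) / (1.36 − 0.34) = 3.91% / 1.02 = 3.8333%
R_f (intercept) = 5.33% − 0.34 × 3.8333% = 4.0267%
E(R_Farrow) = R_f + β × MRP = 4.0267% + 2.07 × 3.8333% = 11.96%

11.96%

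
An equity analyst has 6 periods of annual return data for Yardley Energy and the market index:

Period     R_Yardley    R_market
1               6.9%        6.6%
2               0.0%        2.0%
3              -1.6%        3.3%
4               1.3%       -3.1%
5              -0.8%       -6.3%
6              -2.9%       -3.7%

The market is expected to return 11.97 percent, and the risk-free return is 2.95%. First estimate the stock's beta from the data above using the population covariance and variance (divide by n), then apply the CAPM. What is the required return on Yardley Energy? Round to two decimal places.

Mean R_i = (6.9 + 0.0 − 1.6 + 1.3 − 0.8 − 2.9) / 6 = 0.4833%
Mean R_m = (6.6 + 2.0 + 3.3 − 3.1 − 6.3 − 3.7) / 6 = -0.2000%
Σ(R_i − R̄_i)(R_m − R̄_m) = 52.5800  ⇒  Cov = 52.5800 / 6 = 8.7633
Σ(R_m − R̄_m)² = 121.2000  ⇒  Var(R_m) = 121.2000 / 6 = 20.2000
β = Cov / Var(R_m) = 8.7633 / 20.2000 = 0.4338
MRP = 11.97% − 2.95% = 9.02%
E(R) = R_f + β × MRP = 2.95% + 0.4338 × 9.02% = 6.86%

6.86%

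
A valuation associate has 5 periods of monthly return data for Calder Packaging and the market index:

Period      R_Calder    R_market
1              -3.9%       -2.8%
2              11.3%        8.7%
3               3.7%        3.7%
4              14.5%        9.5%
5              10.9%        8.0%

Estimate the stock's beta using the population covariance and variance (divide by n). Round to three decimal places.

Mean R_i = (-3.9 + 11.3 + 3.7 + 14.5 + 10.9) / 5 = 7.3000%
Mean R_m = (-2.8 + 8.7 + 3.7 + 9.5 + 8.0) / 5 = 5.4200%
Σ(R_i − R̄_i)(R_m − R̄_m) = 150.0400  ⇒  Cov = 150.0400 / 5 = 30.0080
Σ(R_m − R̄_m)² = 104.5880  ⇒  Var(R_m) = 104.5880 / 5 = 20.9176
β = Cov / Var(R_m) = 30.0080 / 20.9176 = 1.4346

1.435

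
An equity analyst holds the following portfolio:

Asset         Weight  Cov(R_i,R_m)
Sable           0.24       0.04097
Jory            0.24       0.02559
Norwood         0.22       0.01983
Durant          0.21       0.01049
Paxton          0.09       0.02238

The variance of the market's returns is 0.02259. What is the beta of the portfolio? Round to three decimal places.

1.087

β_Sable = 0.04097 / 0.02259 = 1.8136
β_Jory = 0.02559 / 0.02259 = 1.1328
β_Norwood = 0.01983 / 0.02259 = 0.8778
β_Durant = 0.01049 / 0.02259 = 0.4644
β_Paxton = 0.02238 / 0.02259 = 0.9907
β_P = Σ w_i β_i = 0.24×1.8136 + 0.24×1.1328 + 0.22×0.8778 + 0.21×0.4644 + 0.09×0.9907 = 1.0869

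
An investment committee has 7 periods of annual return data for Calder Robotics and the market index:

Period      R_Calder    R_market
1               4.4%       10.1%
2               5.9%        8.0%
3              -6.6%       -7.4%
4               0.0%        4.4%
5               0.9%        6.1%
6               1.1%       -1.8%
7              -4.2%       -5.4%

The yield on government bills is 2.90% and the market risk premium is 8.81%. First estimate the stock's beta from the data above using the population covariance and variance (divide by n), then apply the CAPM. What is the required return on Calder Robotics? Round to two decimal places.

8.02%

Mean R_i = (4.4 + 5.9 − 6.6 + 0.0 + 0.9 + 1.1 − 4.2) / 7 = 0.2143%
Mean R_m = (10.1 + 8.0 − 7.4 + 4.4 + 6.1 − 1.8 − 5.4) / 7 = 2.0000%
Σ(R_i − R̄_i)(R_m − R̄_m) = 163.6700  ⇒  Cov = 163.6700 / 7 = 23.3814
Σ(R_m − R̄_m)² = 281.7400  ⇒  Var(R_m) = 281.7400 / 7 = 40.2486
β = Cov / Var(R_m) = 23.3814 / 40.2486 = 0.5809
E(R) = R_f + β × MRP = 2.90% + 0.5809 × 8.81% = 8.02%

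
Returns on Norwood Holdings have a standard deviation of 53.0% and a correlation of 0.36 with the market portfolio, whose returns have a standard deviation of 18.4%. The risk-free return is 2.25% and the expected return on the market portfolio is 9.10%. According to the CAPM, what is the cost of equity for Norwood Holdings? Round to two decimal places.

9.35%

β = ρ × σ_i / σ_m = 0.36 × 53.0% / 18.4% = 1.0370
MRP = 9.10% − 2.25% = 6.85%
E(R) = 2.25% + 1.0370 × 6.85% = 9.35%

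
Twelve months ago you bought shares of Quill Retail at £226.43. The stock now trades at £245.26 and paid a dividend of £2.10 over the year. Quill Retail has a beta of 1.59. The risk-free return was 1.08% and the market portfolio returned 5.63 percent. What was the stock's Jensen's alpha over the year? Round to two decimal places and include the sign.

Realised HPR = (P1 + D1 − P0) / P0 = (245.26 + 2.10 − 226.43) / 226.43 = 20.93 / 226.43 = 9.2435%
MRP = 5.63% − 1.08% = 4.55%
CAPM required = R_f + β·MRP = 1.08% + 1.59 × 4.55% = 8.3145%
α = realised − required = 9.2435% − 8.3145% = +0.93%

+0.93%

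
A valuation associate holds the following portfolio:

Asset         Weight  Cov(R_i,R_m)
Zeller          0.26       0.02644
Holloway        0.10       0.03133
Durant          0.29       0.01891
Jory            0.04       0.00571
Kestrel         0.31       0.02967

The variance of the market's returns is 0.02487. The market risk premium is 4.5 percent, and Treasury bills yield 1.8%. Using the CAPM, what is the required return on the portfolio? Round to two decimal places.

β_Zeller = 0.02644 / 0.02487 = 1.0631
β_Holloway = 0.03133 / 0.02487 = 1.2598
β_Durant = 0.01891 / 0.02487 = 0.7604
β_Jory = 0.00571 / 0.02487 = 0.2296
β_Kestrel = 0.02967 / 0.02487 = 1.1930
β_P = Σ w_i β_i = 0.26×1.0631 + 0.10×1.2598 + 0.29×0.7604 + 0.04×0.2296 + 0.31×1.1930 = 1.0019
E(R_P) = R_f + β_P × MRP = 1.8% + 1.0019 × 4.5% = 6.31%

6.31%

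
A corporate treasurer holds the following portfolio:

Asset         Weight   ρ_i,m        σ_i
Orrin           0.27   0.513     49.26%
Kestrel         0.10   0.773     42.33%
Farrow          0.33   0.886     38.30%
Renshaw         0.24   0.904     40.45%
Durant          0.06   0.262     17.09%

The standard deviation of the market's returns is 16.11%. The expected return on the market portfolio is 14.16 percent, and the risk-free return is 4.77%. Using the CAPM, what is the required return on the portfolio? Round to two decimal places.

β_Orrin = 0.513 × 49.26% / 16.11% = 1.5686
β_Kestrel = 0.773 × 42.33% / 16.11% = 2.0311
β_Farrow = 0.886 × 38.30% / 16.11% = 2.1064
β_Renshaw = 0.904 × 40.45% / 16.11% = 2.2698
β_Durant = 0.262 × 17.09% / 16.11% = 0.2779
β_P = Σ w_i β_i = 0.27×1.5686 + 0.10×2.0311 + 0.33×2.1064 + 0.24×2.2698 + 0.06×0.2779 = 1.8832
MRP = 14.16% − 4.77% = 9.39%
E(R_P) = R_f + β_P × MRP = 4.77% + 1.8832 × 9.39% = 22.45%

22.45%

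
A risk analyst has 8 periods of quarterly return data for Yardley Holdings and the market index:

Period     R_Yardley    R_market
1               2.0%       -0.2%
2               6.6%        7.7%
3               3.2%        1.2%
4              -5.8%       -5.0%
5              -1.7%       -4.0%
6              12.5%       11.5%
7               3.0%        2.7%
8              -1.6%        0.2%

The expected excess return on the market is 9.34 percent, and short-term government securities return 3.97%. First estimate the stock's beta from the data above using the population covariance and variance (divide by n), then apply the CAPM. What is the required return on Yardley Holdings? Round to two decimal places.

Mean R_i = (2.0 + 6.6 + 3.2 − 5.8 − 1.7 + 12.5 + 3.0 − 1.6) / 8 = 2.2750%
Mean R_m = (-0.2 + 7.7 + 1.2 − 5.0 − 4.0 + 11.5 + 2.7 + 0.2) / 8 = 1.7625%
Σ(R_i − R̄_i)(R_m − R̄_m) = 209.5125  ⇒  Cov = 209.5125 / 8 = 26.1891
Σ(R_m − R̄_m)² = 216.4988  ⇒  Var(R_m) = 216.4988 / 8 = 27.0624
β = Cov / Var(R_m) = 26.1891 / 27.0624 = 0.9677
E(R) = R_f + β × MRP = 3.97% + 0.9677 × 9.34% = 13.01%

13.01%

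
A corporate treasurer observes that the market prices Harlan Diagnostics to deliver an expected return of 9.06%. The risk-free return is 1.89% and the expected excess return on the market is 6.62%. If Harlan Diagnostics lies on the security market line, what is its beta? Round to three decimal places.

β = (E(R) − R_f) / MRP = (9.06% − 1.89%) / 6.62% = 7.17% / 6.62% = 1.083

1.083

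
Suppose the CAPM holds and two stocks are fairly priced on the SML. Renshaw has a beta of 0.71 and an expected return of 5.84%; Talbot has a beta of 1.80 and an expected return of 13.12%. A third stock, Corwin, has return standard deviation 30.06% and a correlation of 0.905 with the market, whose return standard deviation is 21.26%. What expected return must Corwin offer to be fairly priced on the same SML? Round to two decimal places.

MRP = (13.12% − 5.84%) / (1.80 − 0.71) = 6.6789%
R_f = 5.84% − 0.71 × 6.6789% = 1.0980%
β_Corwin = ρ·σ_i/σ_m = 0.905 × 30.06 / 21.26 = 1.2796
E(R_Corwin) = R_f + β × MRP = 1.0980% + 1.2796 × 6.6789% = 9.64%

9.64%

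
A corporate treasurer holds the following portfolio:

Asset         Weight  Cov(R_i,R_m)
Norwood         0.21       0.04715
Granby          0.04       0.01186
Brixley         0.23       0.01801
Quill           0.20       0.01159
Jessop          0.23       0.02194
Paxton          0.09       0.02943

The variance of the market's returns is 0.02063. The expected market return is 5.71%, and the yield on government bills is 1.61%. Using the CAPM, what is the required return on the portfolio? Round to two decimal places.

β_Norwood = 0.04715 / 0.02063 = 2.2855
β_Granby = 0.01186 / 0.02063 = 0.5749
β_Brixley = 0.01801 / 0.02063 = 0.8730
β_Quill = 0.01159 / 0.02063 = 0.5618
β_Jessop = 0.02194 / 0.02063 = 1.0635
β_Paxton = 0.02943 / 0.02063 = 1.4266
β_P = Σ w_i β_i = 0.21×2.2855 + 0.04×0.5749 + 0.23×0.8730 + 0.20×0.5618 + 0.23×1.0635 + 0.09×1.4266 = 1.1891
MRP = 5.71% − 1.61% = 4.10%
E(R_P) = R_f + β_P × MRP = 1.61% + 1.1891 × 4.10% = 6.49%

6.49%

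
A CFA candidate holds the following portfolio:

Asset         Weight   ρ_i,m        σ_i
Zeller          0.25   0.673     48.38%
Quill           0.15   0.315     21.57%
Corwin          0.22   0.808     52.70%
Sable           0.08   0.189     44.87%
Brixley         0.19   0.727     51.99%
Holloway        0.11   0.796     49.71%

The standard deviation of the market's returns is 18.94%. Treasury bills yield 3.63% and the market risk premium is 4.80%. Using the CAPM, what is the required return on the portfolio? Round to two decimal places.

β_Zeller = 0.673 × 48.38% / 18.94% = 1.7191
β_Quill = 0.315 × 21.57% / 18.94% = 0.3587
β_Corwin = 0.808 × 52.70% / 18.94% = 2.2482
β_Sable = 0.189 × 44.87% / 18.94% = 0.4478
β_Brixley = 0.727 × 51.99% / 18.94% = 1.9956
β_Holloway = 0.796 × 49.71% / 18.94% = 2.0892
β_P = Σ w_i β_i = 0.25×1.7191 + 0.15×0.3587 + 0.22×2.2482 + 0.08×0.4478 + 0.19×1.9956 + 0.11×2.0892 = 1.6230
E(R_P) = R_f + β_P × MRP = 3.63% + 1.6230 × 4.80% = 11.42%

11.42%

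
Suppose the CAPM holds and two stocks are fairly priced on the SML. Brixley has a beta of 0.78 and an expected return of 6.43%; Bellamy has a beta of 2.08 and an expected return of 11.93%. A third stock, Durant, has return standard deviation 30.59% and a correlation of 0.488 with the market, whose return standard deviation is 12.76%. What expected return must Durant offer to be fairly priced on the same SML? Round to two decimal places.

8.08%

MRP = (11.93% − 6.43%) / (2.08 − 0.78) = 4.2308%
R_f = 6.43% − 0.78 × 4.2308% = 3.1300%
β_Durant = ρ·σ_i/σ_m = 0.488 × 30.59 / 12.76 = 1.1699
E(R_Durant) = R_f + β × MRP = 3.1300% + 1.1699 × 4.2308% = 8.08%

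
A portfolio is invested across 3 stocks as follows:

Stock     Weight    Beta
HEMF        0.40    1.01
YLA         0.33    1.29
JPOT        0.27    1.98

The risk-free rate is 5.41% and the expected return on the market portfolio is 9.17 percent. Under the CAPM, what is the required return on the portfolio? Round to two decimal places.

10.54%

β_P = Σ w_i β_i = 0.40×1.01 + 0.33×1.29 + 0.27×1.98 = 1.3643
MRP = 9.17% − 5.41% = 3.76%
E(R_P) = R_f + β_P × MRP = 5.41% + 1.3643 × 3.76% = 10.54%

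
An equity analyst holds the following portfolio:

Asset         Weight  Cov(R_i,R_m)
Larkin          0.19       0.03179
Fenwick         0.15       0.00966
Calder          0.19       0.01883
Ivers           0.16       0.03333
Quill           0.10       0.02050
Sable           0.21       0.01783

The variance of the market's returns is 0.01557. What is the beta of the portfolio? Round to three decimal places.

β_Larkin = 0.03179 / 0.01557 = 2.0417
β_Fenwick = 0.00966 / 0.01557 = 0.6204
β_Calder = 0.01883 / 0.01557 = 1.2094
β_Ivers = 0.03333 / 0.01557 = 2.1407
β_Quill = 0.02050 / 0.01557 = 1.3166
β_Sable = 0.01783 / 0.01557 = 1.1452
β_P = Σ w_i β_i = 0.19×2.0417 + 0.15×0.6204 + 0.19×1.2094 + 0.16×2.1407 + 0.10×1.3166 + 0.21×1.1452 = 1.4254

1.425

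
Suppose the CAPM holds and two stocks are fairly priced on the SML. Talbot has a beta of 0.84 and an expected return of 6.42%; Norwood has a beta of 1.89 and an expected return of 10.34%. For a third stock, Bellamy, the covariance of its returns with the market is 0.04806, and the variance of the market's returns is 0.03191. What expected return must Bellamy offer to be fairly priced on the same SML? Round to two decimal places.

MRP = (10.34% − 6.42%) / (1.89 − 0.84) = 3.7333%
R_f = 6.42% − 0.84 × 3.7333% = 3.2840%
β_Bellamy = Cov / Var(R_m) = 0.04806 / 0.03191 = 1.5061
E(R_Bellamy) = R_f + β × MRP = 3.2840% + 1.5061 × 3.7333% = 8.91%

8.91%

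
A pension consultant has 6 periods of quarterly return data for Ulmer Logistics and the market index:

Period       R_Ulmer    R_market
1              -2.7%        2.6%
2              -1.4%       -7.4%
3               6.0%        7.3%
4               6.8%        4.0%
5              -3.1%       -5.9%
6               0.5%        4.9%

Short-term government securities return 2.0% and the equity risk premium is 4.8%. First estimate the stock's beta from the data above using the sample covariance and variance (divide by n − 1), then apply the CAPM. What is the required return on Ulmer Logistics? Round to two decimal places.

4.33%

Mean R_i = (-2.7 − 1.4 + 6.0 + 6.8 − 3.1 + 0.5) / 6 = 1.0167%
Mean R_m = (2.6 − 7.4 + 7.3 + 4.0 − 5.9 + 4.9) / 6 = 0.9167%
Σ(R_i − R̄_i)(R_m − R̄_m) = 89.4883  ⇒  Cov = 89.4883 / 5 = 17.8977
Σ(R_m − R̄_m)² = 184.5883  ⇒  Var(R_m) = 184.5883 / 5 = 36.9177
β = Cov / Var(R_m) = 17.8977 / 36.9177 = 0.4848
E(R) = R_f + β × MRP = 2.0% + 0.4848 × 4.8% = 4.33%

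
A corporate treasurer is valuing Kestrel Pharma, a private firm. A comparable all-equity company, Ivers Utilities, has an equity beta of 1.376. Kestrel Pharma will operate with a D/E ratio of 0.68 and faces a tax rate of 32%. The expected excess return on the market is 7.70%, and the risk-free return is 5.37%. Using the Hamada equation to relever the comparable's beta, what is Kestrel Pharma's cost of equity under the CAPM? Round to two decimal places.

β_L = β_U × [1 + (1 − t)(D/E)] = 1.376 × [1 + (1 − 0.32) × 0.68]
    = 1.376 × [1 + 0.68 × 0.68] = 1.376 × 1.4624 = 2.0123
E(R) = R_f + β_L × MRP = 5.37% + 2.0123 × 7.70% = 20.86%

20.86%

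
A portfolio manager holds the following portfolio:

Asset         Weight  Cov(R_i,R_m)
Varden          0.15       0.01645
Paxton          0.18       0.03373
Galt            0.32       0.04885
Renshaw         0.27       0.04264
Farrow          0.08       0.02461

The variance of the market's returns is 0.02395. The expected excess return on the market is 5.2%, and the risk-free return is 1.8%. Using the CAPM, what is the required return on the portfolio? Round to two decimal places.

9.98%

β_Varden = 0.01645 / 0.02395 = 0.6868
β_Paxton = 0.03373 / 0.02395 = 1.4084
β_Galt = 0.04885 / 0.02395 = 2.0397
β_Renshaw = 0.04264 / 0.02395 = 1.7804
β_Farrow = 0.02461 / 0.02395 = 1.0276
β_P = Σ w_i β_i = 0.15×0.6868 + 0.18×1.4084 + 0.32×2.0397 + 0.27×1.7804 + 0.08×1.0276 = 1.5722
E(R_P) = R_f + β_P × MRP = 1.8% + 1.5722 × 5.2% = 9.98%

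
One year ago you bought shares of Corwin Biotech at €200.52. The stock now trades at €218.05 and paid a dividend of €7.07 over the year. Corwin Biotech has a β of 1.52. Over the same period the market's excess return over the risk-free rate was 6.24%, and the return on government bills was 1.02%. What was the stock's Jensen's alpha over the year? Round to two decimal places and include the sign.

+1.76%

Realised HPR = (P1 + D1 − P0) / P0 = (218.05 + 7.07 − 200.52) / 200.52 = 24.60 / 200.52 = 12.2681%
CAPM required = R_f + β·MRP = 1.02% + 1.52 × 6.24% = 10.5048%
α = realised − required = 12.2681% − 10.5048% = +1.76%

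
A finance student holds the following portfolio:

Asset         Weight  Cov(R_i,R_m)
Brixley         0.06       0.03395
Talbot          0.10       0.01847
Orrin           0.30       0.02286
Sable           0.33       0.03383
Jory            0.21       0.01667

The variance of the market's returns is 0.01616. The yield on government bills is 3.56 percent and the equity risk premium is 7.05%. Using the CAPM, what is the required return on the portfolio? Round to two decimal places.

β_Brixley = 0.03395 / 0.01616 = 2.1009
β_Talbot = 0.01847 / 0.01616 = 1.1429
β_Orrin = 0.02286 / 0.01616 = 1.4146
β_Sable = 0.03383 / 0.01616 = 2.0934
β_Jory = 0.01667 / 0.01616 = 1.0316
β_P = Σ w_i β_i = 0.06×2.1009 + 0.10×1.1429 + 0.30×1.4146 + 0.33×2.0934 + 0.21×1.0316 = 1.5722
E(R_P) = R_f + β_P × MRP = 3.56% + 1.5722 × 7.05% = 14.64%

14.64%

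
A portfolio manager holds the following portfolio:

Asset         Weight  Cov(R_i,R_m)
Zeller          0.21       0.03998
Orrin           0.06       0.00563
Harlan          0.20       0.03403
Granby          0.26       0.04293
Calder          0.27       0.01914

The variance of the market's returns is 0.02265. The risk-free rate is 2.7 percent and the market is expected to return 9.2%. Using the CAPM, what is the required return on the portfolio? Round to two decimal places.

β_Zeller = 0.03998 / 0.02265 = 1.7651
β_Orrin = 0.00563 / 0.02265 = 0.2486
β_Harlan = 0.03403 / 0.02265 = 1.5024
β_Granby = 0.04293 / 0.02265 = 1.8954
β_Calder = 0.01914 / 0.02265 = 0.8450
β_P = Σ w_i β_i = 0.21×1.7651 + 0.06×0.2486 + 0.20×1.5024 + 0.26×1.8954 + 0.27×0.8450 = 1.4070
MRP = 9.2% − 2.7% = 6.50%
E(R_P) = R_f + β_P × MRP = 2.7% + 1.4070 × 6.5% = 11.85%

11.85%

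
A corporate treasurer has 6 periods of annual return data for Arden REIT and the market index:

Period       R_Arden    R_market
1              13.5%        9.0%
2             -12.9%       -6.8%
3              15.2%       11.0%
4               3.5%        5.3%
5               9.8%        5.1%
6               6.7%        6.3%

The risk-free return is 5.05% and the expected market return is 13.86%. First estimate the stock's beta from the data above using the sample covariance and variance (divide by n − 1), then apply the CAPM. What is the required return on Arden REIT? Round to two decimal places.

19.14%

Mean R_i = (13.5 − 12.9 + 15.2 + 3.5 + 9.8 + 6.7) / 6 = 5.9667%
Mean R_m = (9.0 − 6.8 + 11.0 + 5.3 + 5.1 + 6.3) / 6 = 4.9833%
Σ(R_i − R̄_i)(R_m − R̄_m) = 308.7567  ⇒  Cov = 308.7567 / 5 = 61.7513
Σ(R_m − R̄_m)² = 193.0283  ⇒  Var(R_m) = 193.0283 / 5 = 38.6057
β = Cov / Var(R_m) = 61.7513 / 38.6057 = 1.5995
MRP = 13.86% − 5.05% = 8.81%
E(R) = R_f + β × MRP = 5.05% + 1.5995 × 8.81% = 19.14%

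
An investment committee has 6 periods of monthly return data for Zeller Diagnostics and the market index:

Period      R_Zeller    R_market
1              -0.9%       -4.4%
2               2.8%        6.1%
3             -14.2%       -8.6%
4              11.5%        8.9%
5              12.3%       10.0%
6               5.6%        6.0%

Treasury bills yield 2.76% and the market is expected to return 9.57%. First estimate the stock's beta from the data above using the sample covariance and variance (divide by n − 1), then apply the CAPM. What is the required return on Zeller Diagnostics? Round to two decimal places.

10.95%

Mean R_i = (-0.9 + 2.8 − 14.2 + 11.5 + 12.3 + 5.6) / 6 = 2.8500%
Mean R_m = (-4.4 + 6.1 − 8.6 + 8.9 + 10.0 + 6.0) / 6 = 3.0000%
Σ(R_i − R̄_i)(R_m − R̄_m) = 350.8100  ⇒  Cov = 350.8100 / 5 = 70.1620
Σ(R_m − R̄_m)² = 291.7400  ⇒  Var(R_m) = 291.7400 / 5 = 58.3480
β = Cov / Var(R_m) = 70.1620 / 58.3480 = 1.2025
MRP = 9.57% − 2.76% = 6.81%
E(R) = R_f + β × MRP = 2.76% + 1.2025 × 6.81% = 10.95%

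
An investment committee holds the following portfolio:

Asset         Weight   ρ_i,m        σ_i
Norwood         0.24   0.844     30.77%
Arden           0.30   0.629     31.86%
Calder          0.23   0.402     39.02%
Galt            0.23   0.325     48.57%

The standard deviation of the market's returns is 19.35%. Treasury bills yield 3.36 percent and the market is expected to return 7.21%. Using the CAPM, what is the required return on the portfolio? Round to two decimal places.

β_Norwood = 0.844 × 30.77% / 19.35% = 1.3421
β_Arden = 0.629 × 31.86% / 19.35% = 1.0357
β_Calder = 0.402 × 39.02% / 19.35% = 0.8106
β_Galt = 0.325 × 48.57% / 19.35% = 0.8158
β_P = Σ w_i β_i = 0.24×1.3421 + 0.30×1.0357 + 0.23×0.8106 + 0.23×0.8158 = 1.0069
MRP = 7.21% − 3.36% = 3.85%
E(R_P) = R_f + β_P × MRP = 3.36% + 1.0069 × 3.85% = 7.24%

7.24%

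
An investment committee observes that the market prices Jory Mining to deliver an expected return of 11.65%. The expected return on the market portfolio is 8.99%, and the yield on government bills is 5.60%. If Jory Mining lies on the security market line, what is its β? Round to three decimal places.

1.785

MRP = 8.99% − 5.60% = 3.39%
β = (E(R) − R_f) / MRP = (11.65% − 5.60%) / 3.39% = 6.05% / 3.39% = 1.785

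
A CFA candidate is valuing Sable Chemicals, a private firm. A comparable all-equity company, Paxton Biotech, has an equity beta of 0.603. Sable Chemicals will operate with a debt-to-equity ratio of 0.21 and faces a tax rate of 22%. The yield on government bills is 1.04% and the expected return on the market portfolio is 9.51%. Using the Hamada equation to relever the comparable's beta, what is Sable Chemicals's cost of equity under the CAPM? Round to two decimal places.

β_L = β_U × [1 + (1 − t)(D/E)] = 0.603 × [1 + (1 − 0.22) × 0.21]
    = 0.603 × [1 + 0.78 × 0.21] = 0.603 × 1.1638 = 0.7018
MRP = 9.51% − 1.04% = 8.47%
E(R) = R_f + β_L × MRP = 1.04% + 0.7018 × 8.47% = 6.98%

6.98%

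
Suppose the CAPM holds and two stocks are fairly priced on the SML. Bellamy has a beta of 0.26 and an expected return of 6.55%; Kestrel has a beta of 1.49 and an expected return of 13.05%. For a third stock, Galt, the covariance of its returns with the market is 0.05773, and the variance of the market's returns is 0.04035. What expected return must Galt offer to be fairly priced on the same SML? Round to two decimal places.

12.74%

MRP = (13.05% − 6.55%) / (1.49 − 0.26) = 5.2846%
R_f = 6.55% − 0.26 × 5.2846% = 5.1760%
β_Galt = Cov / Var(R_m) = 0.05773 / 0.04035 = 1.4307
E(R_Galt) = R_f + β × MRP = 5.1760% + 1.4307 × 5.2846% = 12.74%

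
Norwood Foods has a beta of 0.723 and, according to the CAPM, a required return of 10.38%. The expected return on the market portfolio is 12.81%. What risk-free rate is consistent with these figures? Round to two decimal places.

E(R) = R_f + β(E(R_m) − R_f) = R_f(1 − β) + β·E(R_m)
10.38% = R_f × (1 − 0.723) + 0.723 × 12.81%
10.38% = R_f × 0.277 + 9.26163%
R_f = (10.38% − 9.26163%) / 0.277 = 4.04%

4.04%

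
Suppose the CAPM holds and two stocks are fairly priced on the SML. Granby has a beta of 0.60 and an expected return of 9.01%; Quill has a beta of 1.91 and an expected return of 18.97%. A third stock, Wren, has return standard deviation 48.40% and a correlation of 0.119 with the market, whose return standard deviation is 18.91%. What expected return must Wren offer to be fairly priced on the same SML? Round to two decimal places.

MRP = (18.97% − 9.01%) / (1.91 − 0.60) = 7.6031%
R_f = 9.01% − 0.60 × 7.6031% = 4.4481%
β_Wren = ρ·σ_i/σ_m = 0.119 × 48.40 / 18.91 = 0.3046
E(R_Wren) = R_f + β × MRP = 4.4481% + 0.3046 × 7.6031% = 6.76%

6.76%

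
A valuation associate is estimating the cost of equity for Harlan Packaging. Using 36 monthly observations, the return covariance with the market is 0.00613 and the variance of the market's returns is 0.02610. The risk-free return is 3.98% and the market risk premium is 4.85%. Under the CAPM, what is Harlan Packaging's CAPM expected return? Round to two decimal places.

5.12%

β = Cov(R_i, R_m) / Var(R_m) = 0.00613 / 0.02610 = 0.2349
E(R) = R_f + β × MRP = 3.98% + 0.2349 × 4.85% = 5.12%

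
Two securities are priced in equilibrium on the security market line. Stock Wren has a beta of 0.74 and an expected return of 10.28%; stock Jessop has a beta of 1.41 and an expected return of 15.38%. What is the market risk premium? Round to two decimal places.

7.61%

Both satisfy E(R) = R_f + β·MRP, so the slope of the SML is
MRP = (15.38% − 10.28%) / (1.41 − 0.74) = 5.10% / 0.67 = 7.6119%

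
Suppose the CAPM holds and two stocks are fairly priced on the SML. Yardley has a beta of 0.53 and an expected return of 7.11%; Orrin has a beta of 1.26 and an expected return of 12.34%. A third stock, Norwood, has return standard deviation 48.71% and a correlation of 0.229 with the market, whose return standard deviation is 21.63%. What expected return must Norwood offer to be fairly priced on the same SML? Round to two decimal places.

7.01%

MRP = (12.34% − 7.11%) / (1.26 − 0.53) = 7.1644%
R_f = 7.11% − 0.53 × 7.1644% = 3.3129%
β_Norwood = ρ·σ_i/σ_m = 0.229 × 48.71 / 21.63 = 0.5157
E(R_Norwood) = R_f + β × MRP = 3.3129% + 0.5157 × 7.1644% = 7.01%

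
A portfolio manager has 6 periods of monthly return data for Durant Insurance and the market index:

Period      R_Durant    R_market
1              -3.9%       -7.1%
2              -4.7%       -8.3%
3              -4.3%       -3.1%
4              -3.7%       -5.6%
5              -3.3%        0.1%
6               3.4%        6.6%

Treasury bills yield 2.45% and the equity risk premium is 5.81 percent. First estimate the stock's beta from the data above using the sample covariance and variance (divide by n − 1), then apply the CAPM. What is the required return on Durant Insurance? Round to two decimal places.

5.29%

Mean R_i = (-3.9 − 4.7 − 4.3 − 3.7 − 3.3 + 3.4) / 6 = -2.7500%
Mean R_m = (-7.1 − 8.3 − 3.1 − 5.6 + 0.1 + 6.6) / 6 = -2.9000%
Σ(R_i − R̄_i)(R_m − R̄_m) = 75.0100  ⇒  Cov = 75.0100 / 5 = 15.0020
Σ(R_m − R̄_m)² = 153.3800  ⇒  Var(R_m) = 153.3800 / 5 = 30.6760
β = Cov / Var(R_m) = 15.0020 / 30.6760 = 0.4890
E(R) = R_f + β × MRP = 2.45% + 0.4890 × 5.81% = 5.29%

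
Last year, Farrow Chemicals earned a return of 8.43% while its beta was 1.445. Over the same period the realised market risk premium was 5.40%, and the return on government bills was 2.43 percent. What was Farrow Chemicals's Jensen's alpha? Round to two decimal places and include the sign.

CAPM benchmark = R_f + β(R_m − R_f) = 2.43% + 1.445 × 5.40% = 10.23300%
α = actual − benchmark = 8.43% − 10.23300% = -1.80%

-1.80%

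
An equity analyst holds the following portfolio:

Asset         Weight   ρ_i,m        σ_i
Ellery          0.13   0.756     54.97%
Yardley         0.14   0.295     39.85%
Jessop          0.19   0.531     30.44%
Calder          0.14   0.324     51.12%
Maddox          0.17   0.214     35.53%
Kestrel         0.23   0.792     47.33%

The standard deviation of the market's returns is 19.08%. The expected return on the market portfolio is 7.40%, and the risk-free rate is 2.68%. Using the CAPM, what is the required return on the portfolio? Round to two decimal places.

β_Ellery = 0.756 × 54.97% / 19.08% = 2.1781
β_Yardley = 0.295 × 39.85% / 19.08% = 0.6161
β_Jessop = 0.531 × 30.44% / 19.08% = 0.8472
β_Calder = 0.324 × 51.12% / 19.08% = 0.8681
β_Maddox = 0.214 × 35.53% / 19.08% = 0.3985
β_Kestrel = 0.792 × 47.33% / 19.08% = 1.9646
β_P = Σ w_i β_i = 0.13×2.1781 + 0.14×0.6161 + 0.19×0.8472 + 0.14×0.8681 + 0.17×0.3985 + 0.23×1.9646 = 1.1715
MRP = 7.40% − 2.68% = 4.72%
E(R_P) = R_f + β_P × MRP = 2.68% + 1.1715 × 4.72% = 8.21%

8.21%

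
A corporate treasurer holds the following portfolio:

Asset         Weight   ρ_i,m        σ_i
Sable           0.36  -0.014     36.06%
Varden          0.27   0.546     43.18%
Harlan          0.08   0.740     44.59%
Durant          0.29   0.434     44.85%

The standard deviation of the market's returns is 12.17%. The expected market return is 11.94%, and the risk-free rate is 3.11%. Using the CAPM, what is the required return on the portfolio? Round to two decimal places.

β_Sable = -0.014 × 36.06% / 12.17% = -0.0415
β_Varden = 0.546 × 43.18% / 12.17% = 1.9372
β_Harlan = 0.740 × 44.59% / 12.17% = 2.7113
β_Durant = 0.434 × 44.85% / 12.17% = 1.5994
β_P = Σ w_i β_i = 0.36×-0.0415 + 0.27×1.9372 + 0.08×2.7113 + 0.29×1.5994 = 1.1888
MRP = 11.94% − 3.11% = 8.83%
E(R_P) = R_f + β_P × MRP = 3.11% + 1.1888 × 8.83% = 13.61%

13.61%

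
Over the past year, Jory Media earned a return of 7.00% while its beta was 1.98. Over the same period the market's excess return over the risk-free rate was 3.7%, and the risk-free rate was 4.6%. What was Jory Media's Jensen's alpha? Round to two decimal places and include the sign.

-4.93%

CAPM benchmark = R_f + β(R_m − R_f) = 4.6% + 1.98 × 3.7% = 11.9260%
α = actual − benchmark = 7.00% − 11.9260% = -4.93%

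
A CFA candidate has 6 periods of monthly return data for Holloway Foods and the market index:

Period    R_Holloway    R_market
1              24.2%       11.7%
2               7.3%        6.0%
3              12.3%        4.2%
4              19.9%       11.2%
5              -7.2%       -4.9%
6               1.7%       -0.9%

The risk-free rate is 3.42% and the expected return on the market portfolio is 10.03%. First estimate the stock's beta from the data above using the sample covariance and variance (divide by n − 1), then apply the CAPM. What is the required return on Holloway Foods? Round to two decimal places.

Mean R_i = (24.2 + 7.3 + 12.3 + 19.9 − 7.2 + 1.7) / 6 = 9.7000%
Mean R_m = (11.7 + 6.0 + 4.2 + 11.2 − 4.9 − 0.9) / 6 = 4.5500%
Σ(R_i − R̄_i)(R_m − R̄_m) = 370.4200  ⇒  Cov = 370.4200 / 5 = 74.0840
Σ(R_m − R̄_m)² = 216.5750  ⇒  Var(R_m) = 216.5750 / 5 = 43.3150
β = Cov / Var(R_m) = 74.0840 / 43.3150 = 1.7104
MRP = 10.03% − 3.42% = 6.61%
E(R) = R_f + β × MRP = 3.42% + 1.7104 × 6.61% = 14.73%

14.73%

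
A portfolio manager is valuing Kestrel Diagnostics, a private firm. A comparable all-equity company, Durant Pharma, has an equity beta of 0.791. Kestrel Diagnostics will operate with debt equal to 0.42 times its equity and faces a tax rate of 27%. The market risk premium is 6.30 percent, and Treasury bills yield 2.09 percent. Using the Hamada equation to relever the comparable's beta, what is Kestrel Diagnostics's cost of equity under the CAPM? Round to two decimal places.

8.60%

β_L = β_U × [1 + (1 − t)(D/E)] = 0.791 × [1 + (1 − 0.27) × 0.42]
    = 0.791 × [1 + 0.73 × 0.42] = 0.791 × 1.3066 = 1.0335
E(R) = R_f + β_L × MRP = 2.09% + 1.0335 × 6.30% = 8.60%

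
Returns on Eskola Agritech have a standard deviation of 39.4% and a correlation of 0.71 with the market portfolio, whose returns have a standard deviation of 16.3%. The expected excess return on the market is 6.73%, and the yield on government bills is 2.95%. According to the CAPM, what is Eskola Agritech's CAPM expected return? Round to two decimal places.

14.50%

β = ρ × σ_i / σ_m = 0.71 × 39.4% / 16.3% = 1.7162
E(R) = 2.95% + 1.7162 × 6.73% = 14.50%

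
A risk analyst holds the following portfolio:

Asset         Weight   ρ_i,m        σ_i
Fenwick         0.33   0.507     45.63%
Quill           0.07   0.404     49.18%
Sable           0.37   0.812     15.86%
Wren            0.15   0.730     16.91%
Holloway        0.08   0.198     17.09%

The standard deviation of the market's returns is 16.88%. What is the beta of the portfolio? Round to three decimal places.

β_Fenwick = 0.507 × 45.63% / 16.88% = 1.3705
β_Quill = 0.404 × 49.18% / 16.88% = 1.1771
β_Sable = 0.812 × 15.86% / 16.88% = 0.7629
β_Wren = 0.730 × 16.91% / 16.88% = 0.7313
β_Holloway = 0.198 × 17.09% / 16.88% = 0.2005
β_P = Σ w_i β_i = 0.33×1.3705 + 0.07×1.1771 + 0.37×0.7629 + 0.15×0.7313 + 0.08×0.2005 = 0.9427

0.943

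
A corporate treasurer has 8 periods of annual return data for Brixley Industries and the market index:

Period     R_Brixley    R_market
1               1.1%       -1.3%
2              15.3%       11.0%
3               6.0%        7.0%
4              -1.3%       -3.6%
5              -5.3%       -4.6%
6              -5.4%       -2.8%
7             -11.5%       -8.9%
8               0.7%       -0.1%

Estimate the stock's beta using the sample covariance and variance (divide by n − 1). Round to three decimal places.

1.218

Mean R_i = (1.1 + 15.3 + 6.0 − 1.3 − 5.3 − 5.4 − 11.5 + 0.7) / 8 = -0.0500%
Mean R_m = (-1.3 + 11.0 + 7.0 − 3.6 − 4.6 − 2.8 − 8.9 − 0.1) / 8 = -0.4125%
Σ(R_i − R̄_i)(R_m − R̄_m) = 355.1650  ⇒  Cov = 355.1650 / 7 = 50.7379
Σ(R_m − R̄_m)² = 291.5088  ⇒  Var(R_m) = 291.5088 / 7 = 41.6441
β = Cov / Var(R_m) = 50.7379 / 41.6441 = 1.2184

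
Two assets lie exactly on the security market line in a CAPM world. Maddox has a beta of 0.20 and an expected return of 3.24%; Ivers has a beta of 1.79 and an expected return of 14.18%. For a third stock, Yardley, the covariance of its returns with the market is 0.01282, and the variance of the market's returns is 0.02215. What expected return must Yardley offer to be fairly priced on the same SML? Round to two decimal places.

5.85%

MRP = (14.18% − 3.24%) / (1.79 − 0.20) = 6.8805%
R_f = 3.24% − 0.20 × 6.8805% = 1.8639%
β_Yardley = Cov / Var(R_m) = 0.01282 / 0.02215 = 0.5788
E(R_Yardley) = R_f + β × MRP = 1.8639% + 0.5788 × 6.8805% = 5.85%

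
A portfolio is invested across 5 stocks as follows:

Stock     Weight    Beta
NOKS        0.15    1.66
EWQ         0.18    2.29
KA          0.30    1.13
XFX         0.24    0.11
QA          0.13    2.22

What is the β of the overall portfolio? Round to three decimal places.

1.315

β_P = Σ w_i β_i = 0.15×1.66 + 0.18×2.29 + 0.30×1.13 + 0.24×0.11 + 0.13×2.22 = 1.3152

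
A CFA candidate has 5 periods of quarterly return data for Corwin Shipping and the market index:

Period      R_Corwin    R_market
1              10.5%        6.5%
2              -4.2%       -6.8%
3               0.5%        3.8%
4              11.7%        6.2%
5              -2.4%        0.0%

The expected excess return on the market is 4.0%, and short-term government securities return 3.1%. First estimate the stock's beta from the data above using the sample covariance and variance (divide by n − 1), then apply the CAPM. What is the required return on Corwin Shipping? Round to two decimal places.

7.67%

Mean R_i = (10.5 − 4.2 + 0.5 + 11.7 − 2.4) / 5 = 3.2200%
Mean R_m = (6.5 − 6.8 + 3.8 + 6.2 + 0.0) / 5 = 1.9400%
Σ(R_i − R̄_i)(R_m − R̄_m) = 140.0160  ⇒  Cov = 140.0160 / 4 = 35.0040
Σ(R_m − R̄_m)² = 122.5520  ⇒  Var(R_m) = 122.5520 / 4 = 30.6380
β = Cov / Var(R_m) = 35.0040 / 30.6380 = 1.1425
E(R) = R_f + β × MRP = 3.1% + 1.1425 × 4.0% = 7.67%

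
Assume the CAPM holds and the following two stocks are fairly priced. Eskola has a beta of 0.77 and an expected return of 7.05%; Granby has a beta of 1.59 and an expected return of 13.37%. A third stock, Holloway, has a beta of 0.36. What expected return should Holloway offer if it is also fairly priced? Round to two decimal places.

3.89%

MRP (SML slope) = (13.37% − 7.05%) / (1.59 − 0.77) = 6.32% / 0.82 = 7.7073%
R_f (intercept) = 7.05% − 0.77 × 7.7073% = 1.1154%
E(R_Holloway) = R_f + β × MRP = 1.1154% + 0.36 × 7.7073% = 3.89%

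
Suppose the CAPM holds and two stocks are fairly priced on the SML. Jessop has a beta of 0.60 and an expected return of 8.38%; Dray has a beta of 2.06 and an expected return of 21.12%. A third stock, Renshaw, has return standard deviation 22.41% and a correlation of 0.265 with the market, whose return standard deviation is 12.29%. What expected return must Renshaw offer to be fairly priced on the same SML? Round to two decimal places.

7.36%

MRP = (21.12% − 8.38%) / (2.06 − 0.60) = 8.7260%
R_f = 8.38% − 0.60 × 8.7260% = 3.1444%
β_Renshaw = ρ·σ_i/σ_m = 0.265 × 22.41 / 12.29 = 0.4832
E(R_Renshaw) = R_f + β × MRP = 3.1444% + 0.4832 × 8.7260% = 7.36%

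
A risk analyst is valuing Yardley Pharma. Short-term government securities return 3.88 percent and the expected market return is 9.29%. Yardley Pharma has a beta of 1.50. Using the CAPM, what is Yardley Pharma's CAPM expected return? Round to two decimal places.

12.00%

Market risk premium = E(R_m) − R_f = 9.29% − 3.88% = 5.41%
E(R) = R_f + β × MRP = 3.88% + 1.50 × 5.41% = 12.00%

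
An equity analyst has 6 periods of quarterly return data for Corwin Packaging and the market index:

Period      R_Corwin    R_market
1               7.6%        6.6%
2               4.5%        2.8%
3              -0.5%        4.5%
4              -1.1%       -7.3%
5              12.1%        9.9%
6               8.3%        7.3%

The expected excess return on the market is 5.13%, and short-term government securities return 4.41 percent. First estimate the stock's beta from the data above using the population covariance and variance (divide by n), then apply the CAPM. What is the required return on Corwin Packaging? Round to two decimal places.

Mean R_i = (7.6 + 4.5 − 0.5 − 1.1 + 12.1 + 8.3) / 6 = 5.1500%
Mean R_m = (6.6 + 2.8 + 4.5 − 7.3 + 9.9 + 7.3) / 6 = 3.9667%
Σ(R_i − R̄_i)(R_m − R̄_m) = 126.3500  ⇒  Cov = 126.3500 / 6 = 21.0583
Σ(R_m − R̄_m)² = 181.8333  ⇒  Var(R_m) = 181.8333 / 6 = 30.3056
β = Cov / Var(R_m) = 21.0583 / 30.3056 = 0.6949
E(R) = R_f + β × MRP = 4.41% + 0.6949 × 5.13% = 7.97%

7.97%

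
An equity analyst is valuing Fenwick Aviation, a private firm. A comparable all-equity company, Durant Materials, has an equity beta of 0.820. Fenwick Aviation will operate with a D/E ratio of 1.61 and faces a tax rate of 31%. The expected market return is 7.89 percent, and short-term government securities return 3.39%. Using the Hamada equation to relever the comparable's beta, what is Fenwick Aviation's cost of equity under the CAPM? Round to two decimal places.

11.18%

β_L = β_U × [1 + (1 − t)(D/E)] = 0.820 × [1 + (1 − 0.31) × 1.61]
    = 0.820 × [1 + 0.69 × 1.61] = 0.820 × 2.1109 = 1.7309
MRP = 7.89% − 3.39% = 4.50%
E(R) = R_f + β_L × MRP = 3.39% + 1.7309 × 4.50% = 11.18%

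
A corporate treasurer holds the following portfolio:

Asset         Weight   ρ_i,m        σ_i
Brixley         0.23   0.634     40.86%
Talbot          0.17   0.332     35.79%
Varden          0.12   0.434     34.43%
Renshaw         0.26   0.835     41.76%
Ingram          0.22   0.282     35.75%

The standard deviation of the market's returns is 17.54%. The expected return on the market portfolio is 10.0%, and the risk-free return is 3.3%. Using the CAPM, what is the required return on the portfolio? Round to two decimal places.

β_Brixley = 0.634 × 40.86% / 17.54% = 1.4769
β_Talbot = 0.332 × 35.79% / 17.54% = 0.6774
β_Varden = 0.434 × 34.43% / 17.54% = 0.8519
β_Renshaw = 0.835 × 41.76% / 17.54% = 1.9880
β_Ingram = 0.282 × 35.75% / 17.54% = 0.5748
β_P = Σ w_i β_i = 0.23×1.4769 + 0.17×0.6774 + 0.12×0.8519 + 0.26×1.9880 + 0.22×0.5748 = 1.2004
MRP = 10.0% − 3.3% = 6.70%
E(R_P) = R_f + β_P × MRP = 3.3% + 1.2004 × 6.7% = 11.34%

11.34%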